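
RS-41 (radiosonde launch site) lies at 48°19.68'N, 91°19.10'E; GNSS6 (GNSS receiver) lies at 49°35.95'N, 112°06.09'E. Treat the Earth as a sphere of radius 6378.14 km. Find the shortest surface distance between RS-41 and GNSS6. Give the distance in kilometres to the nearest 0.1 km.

1520.6 km

RS-41: φ = +48.32800°, λ = +91.31833°
GNSS6: φ = +49.59917°, λ = +112.10150°
Δφ = 1.2712°,  Δλ = 20.7832°
a = sin²(Δφ/2) + cos φ₁ cos φ₂ sin²(Δλ/2) = 0.014143
c = 2·arcsin(√a) = 0.238413 rad = 13.6601°
d = R·c = 6378.14 × 0.238413 = 1520.6 km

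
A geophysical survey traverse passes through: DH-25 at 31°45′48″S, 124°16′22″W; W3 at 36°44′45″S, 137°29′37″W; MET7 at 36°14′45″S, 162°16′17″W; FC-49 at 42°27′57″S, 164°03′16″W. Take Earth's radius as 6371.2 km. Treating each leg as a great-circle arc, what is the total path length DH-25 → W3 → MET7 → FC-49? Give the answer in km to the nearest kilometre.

4252 km

DH-25: φ = -31.76333°, λ = -124.27278°
W3: φ = -36.74583°, λ = -137.49361°
MET7: φ = -36.24583°, λ = -162.27139°
FC-49: φ = -42.46583°, λ = -164.05444°
DH-25→W3: c = 0.209359 rad, d = 1333.87 km
W3→MET7: c = 0.346787 rad, d = 2209.45 km
MET7→FC-49: c = 0.111187 rad, d = 708.39 km
Total = 1333.87 + 2209.45 + 708.39 = 4251.71 km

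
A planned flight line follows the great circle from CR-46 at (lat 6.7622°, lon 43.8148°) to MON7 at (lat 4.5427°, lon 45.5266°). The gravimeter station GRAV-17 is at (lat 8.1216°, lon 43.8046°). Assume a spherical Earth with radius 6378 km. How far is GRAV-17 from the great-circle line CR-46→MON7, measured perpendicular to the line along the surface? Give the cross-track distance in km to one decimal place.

δ₁₃ = central angle CR-46→GRAV-17 = 0.023727 rad  (haversine)
θ₁₃ = bearing CR-46→GRAV-17 = 359.574°,  θ₁₂ = bearing CR-46→MON7 = 142.405°
dₓₜ = R·arcsin(sin δ₁₃ · sin(θ₁₃ − θ₁₂)) = 6378·arcsin(0.02372·sin(217.169°)) = -91.422 km
|dₓₜ| = 91.422 km

91.4 km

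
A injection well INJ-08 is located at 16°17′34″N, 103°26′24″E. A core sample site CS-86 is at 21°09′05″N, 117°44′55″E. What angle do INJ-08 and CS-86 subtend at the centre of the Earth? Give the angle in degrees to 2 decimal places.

14.39°

INJ-08: φ = +16.29278°, λ = +103.44000°
CS-86: φ = +21.15139°, λ = +117.74861°
Δφ = 4.8586°,  Δλ = 14.3086°
a = sin²(Δφ/2) + cos φ₁ cos φ₂ sin²(Δλ/2) = 0.015681
c = 2·arcsin(√a) = 0.251110 rad = 14.3876°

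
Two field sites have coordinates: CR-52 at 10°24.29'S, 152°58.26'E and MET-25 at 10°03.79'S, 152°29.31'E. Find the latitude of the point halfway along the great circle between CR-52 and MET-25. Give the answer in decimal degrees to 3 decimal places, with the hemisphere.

CR-52: φ = -10.40483°, λ = +152.97100°
MET-25: φ = -10.06317°, λ = +152.48850°
Bx = cos φ₂ cos Δλ = 0.984581,  By = cos φ₂ sin Δλ = -0.008292
φₘ = atan2(sin φ₁ + sin φ₂, √((cos φ₁ + Bx)² + By²)) = -10.23409°
λₘ = λ₁ + atan2(By, cos φ₁ + Bx) = 152.72962°

10.234°S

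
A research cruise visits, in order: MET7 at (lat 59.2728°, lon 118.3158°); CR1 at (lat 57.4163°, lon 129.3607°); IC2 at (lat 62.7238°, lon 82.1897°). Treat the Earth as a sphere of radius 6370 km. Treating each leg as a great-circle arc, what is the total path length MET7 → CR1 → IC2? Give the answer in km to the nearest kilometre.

MET7→CR1: c = 0.106084 rad, d = 675.76 km
CR1→IC2: c = 0.411077 rad, d = 2618.56 km
Total = 675.76 + 2618.56 = 3294.32 km

3294 km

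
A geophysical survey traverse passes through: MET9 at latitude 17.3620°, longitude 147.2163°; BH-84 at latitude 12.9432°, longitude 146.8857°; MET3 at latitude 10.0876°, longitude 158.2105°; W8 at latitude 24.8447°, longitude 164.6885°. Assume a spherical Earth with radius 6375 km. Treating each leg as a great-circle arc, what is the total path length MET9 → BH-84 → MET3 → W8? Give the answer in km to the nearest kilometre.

MET9→BH-84: c = 0.077323 rad, d = 492.94 km
BH-84→MET3: c = 0.199952 rad, d = 1274.70 km
MET3→W8: c = 0.279077 rad, d = 1779.12 km
Total = 492.94 + 1274.70 + 1779.12 = 3546.75 km

3547 km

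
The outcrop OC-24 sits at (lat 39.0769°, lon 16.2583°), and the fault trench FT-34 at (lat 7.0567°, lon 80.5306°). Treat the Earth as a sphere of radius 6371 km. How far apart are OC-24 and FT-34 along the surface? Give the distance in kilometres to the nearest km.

Δφ = -32.0202°,  Δλ = 64.2723°
a = sin²(Δφ/2) + cos φ₁ cos φ₂ sin²(Δλ/2) = 0.294062
c = 2·arcsin(√a) = 1.146284 rad = 65.6772°
d = R·c = 6371 × 1.146284 = 7303.0 km

7303 km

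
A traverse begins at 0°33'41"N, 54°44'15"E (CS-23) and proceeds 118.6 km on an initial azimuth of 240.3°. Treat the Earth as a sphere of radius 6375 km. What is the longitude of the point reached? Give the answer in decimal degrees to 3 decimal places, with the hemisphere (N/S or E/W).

53.812°E

CS-23: φ = +0.56139°, λ = +54.73750°
δ = d/R = 118.6/6375 = 0.018604 rad
φ₂ = arcsin(sin φ₁ cos δ + cos φ₁ sin δ cos θ)
   = arcsin(0.00980·0.99983 + 0.99995·0.01860·-0.49546) = 0.03322°
λ₂ = λ₁ + atan2(sin θ sin δ cos φ₁, cos δ − sin φ₁ sin φ₂) = 53.81162°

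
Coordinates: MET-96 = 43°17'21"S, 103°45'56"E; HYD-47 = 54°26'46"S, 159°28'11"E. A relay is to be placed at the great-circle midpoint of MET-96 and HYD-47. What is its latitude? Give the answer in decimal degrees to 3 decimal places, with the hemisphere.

MET-96: φ = -43.28917°, λ = +103.76556°
HYD-47: φ = -54.44611°, λ = +159.46972°
Bx = cos φ₂ cos Δλ = 0.327638,  By = cos φ₂ sin Δλ = 0.480374
φₘ = atan2(sin φ₁ + sin φ₂, √((cos φ₁ + Bx)² + By²)) = -52.27712°
λₘ = λ₁ + atan2(By, cos φ₁ + Bx) = 128.23573°

52.277°S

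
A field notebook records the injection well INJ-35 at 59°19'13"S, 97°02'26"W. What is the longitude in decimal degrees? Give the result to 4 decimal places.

97.0406°W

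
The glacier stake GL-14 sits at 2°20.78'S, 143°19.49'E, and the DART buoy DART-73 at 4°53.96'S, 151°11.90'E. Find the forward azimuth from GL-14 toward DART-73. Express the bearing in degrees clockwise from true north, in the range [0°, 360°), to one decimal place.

108.2°

GL-14: φ = -2.34633°, λ = +143.32483°
DART-73: φ = -4.89933°, λ = +151.19833°
Δλ = 7.8735°
y = sin Δλ · cos φ₂ = 0.136486
x = cos φ₁ sin φ₂ − sin φ₁ cos φ₂ cos Δλ = -0.044928
θ = atan2(y, x) = 108.2204° → 108.2204° (mod 360°)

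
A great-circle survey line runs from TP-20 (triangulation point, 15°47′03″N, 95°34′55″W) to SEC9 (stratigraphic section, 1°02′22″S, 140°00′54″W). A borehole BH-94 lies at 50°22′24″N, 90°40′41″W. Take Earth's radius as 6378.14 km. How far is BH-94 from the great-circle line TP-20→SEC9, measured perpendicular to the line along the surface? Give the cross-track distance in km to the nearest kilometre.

TP-20: φ = +15.78417°, λ = -95.58194°
SEC9: φ = -1.03944°, λ = -140.01500°
BH-94: φ = +50.37333°, λ = -90.67806°
δ₁₃ = central angle TP-20→BH-94 = 0.607641 rad  (haversine)
θ₁₃ = bearing TP-20→BH-94 = 5.480°,  θ₁₂ = bearing TP-20→SEC9 = 253.175°
dₓₜ = R·arcsin(sin δ₁₃ · sin(θ₁₃ − θ₁₂)) = 6378.14·arcsin(0.57093·sin(-247.695°)) = 3549.414 km
|dₓₜ| = 3549.414 km

3549 km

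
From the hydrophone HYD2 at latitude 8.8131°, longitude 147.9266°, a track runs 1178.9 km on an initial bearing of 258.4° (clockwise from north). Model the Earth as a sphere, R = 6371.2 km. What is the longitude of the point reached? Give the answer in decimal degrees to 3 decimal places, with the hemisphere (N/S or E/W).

137.475°E

δ = d/R = 1178.9/6371.2 = 0.185036 rad
φ₂ = arcsin(sin φ₁ cos δ + cos φ₁ sin δ cos θ)
   = arcsin(0.15321·0.98293 + 0.98819·0.18398·-0.20108) = 6.54817°
λ₂ = λ₁ + atan2(sin θ sin δ cos φ₁, cos δ − sin φ₁ sin φ₂) = 137.47485°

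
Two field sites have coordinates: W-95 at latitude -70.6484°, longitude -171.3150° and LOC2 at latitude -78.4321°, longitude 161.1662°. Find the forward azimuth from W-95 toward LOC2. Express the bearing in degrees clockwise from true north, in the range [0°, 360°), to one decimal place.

Δλ = -27.5188°
y = sin Δλ · cos φ₂ = -0.092652
x = cos φ₁ sin φ₂ − sin φ₁ cos φ₂ cos Δλ = -0.156840
θ = atan2(y, x) = -149.4277° → 210.5723° (mod 360°)

210.6°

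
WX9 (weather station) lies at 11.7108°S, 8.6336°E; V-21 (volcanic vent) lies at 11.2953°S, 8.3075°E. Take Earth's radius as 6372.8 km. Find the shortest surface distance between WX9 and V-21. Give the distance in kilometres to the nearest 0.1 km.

58.3 km

Δφ = 0.4155°,  Δλ = -0.3261°
a = sin²(Δφ/2) + cos φ₁ cos φ₂ sin²(Δλ/2) = 0.000021
c = 2·arcsin(√a) = 0.009148 rad = 0.5242°
d = R·c = 6372.8 × 0.009148 = 58.3 km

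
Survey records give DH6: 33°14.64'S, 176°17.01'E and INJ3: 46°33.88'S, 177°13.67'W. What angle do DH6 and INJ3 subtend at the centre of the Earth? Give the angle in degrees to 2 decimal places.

14.21°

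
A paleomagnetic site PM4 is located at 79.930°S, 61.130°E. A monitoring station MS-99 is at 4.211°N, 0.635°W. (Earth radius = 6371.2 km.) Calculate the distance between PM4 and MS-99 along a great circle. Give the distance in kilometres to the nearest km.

9943 km

Δφ = 84.1410°,  Δλ = -61.7650°
a = sin²(Δφ/2) + cos φ₁ cos φ₂ sin²(Δλ/2) = 0.494901
c = 2·arcsin(√a) = 1.560598 rad = 89.4157°
d = R·c = 6371.2 × 1.560598 = 9942.9 km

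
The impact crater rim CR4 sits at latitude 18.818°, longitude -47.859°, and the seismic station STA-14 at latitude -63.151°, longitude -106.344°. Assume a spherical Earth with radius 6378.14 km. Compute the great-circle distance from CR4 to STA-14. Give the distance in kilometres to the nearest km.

10429 km

Δφ = -81.9690°,  Δλ = -58.4850°
a = sin²(Δφ/2) + cos φ₁ cos φ₂ sin²(Δλ/2) = 0.532164
c = 2·arcsin(√a) = 1.635168 rad = 93.6882°
d = R·c = 6378.14 × 1.635168 = 10429.3 km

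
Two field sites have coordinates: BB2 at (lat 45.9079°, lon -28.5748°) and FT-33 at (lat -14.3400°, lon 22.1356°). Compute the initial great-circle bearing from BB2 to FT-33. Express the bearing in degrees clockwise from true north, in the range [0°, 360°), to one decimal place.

Δλ = 50.7104°
y = sin Δλ · cos φ₂ = 0.749841
x = cos φ₁ sin φ₂ − sin φ₁ cos φ₂ cos Δλ = -0.612973
θ = atan2(y, x) = 129.2650° → 129.2650° (mod 360°)

129.3°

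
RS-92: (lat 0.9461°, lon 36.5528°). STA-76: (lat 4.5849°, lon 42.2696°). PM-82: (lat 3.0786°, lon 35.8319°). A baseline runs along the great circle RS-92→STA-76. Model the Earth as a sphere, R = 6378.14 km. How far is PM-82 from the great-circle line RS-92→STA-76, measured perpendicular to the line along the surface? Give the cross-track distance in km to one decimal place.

243.2 km

δ₁₃ = central angle RS-92→PM-82 = 0.039286 rad  (haversine)
θ₁₃ = bearing RS-92→PM-82 = 341.344°,  θ₁₂ = bearing RS-92→STA-76 = 57.380°
dₓₜ = R·arcsin(sin δ₁₃ · sin(θ₁₃ − θ₁₂)) = 6378.14·arcsin(0.03928·sin(283.964°)) = -243.161 km
|dₓₜ| = 243.161 km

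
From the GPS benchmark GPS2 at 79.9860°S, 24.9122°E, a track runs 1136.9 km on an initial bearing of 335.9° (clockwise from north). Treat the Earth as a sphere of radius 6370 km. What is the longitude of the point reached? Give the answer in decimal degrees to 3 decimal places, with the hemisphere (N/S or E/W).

δ = d/R = 1136.9/6370 = 0.178477 rad
φ₂ = arcsin(sin φ₁ cos δ + cos φ₁ sin δ cos θ)
   = arcsin(-0.98477·0.98412 + 0.17389·0.17753·0.91283) = -70.21047°
λ₂ = λ₁ + atan2(sin θ sin δ cos φ₁, cos δ − sin φ₁ sin φ₂) = 12.54870°

12.549°E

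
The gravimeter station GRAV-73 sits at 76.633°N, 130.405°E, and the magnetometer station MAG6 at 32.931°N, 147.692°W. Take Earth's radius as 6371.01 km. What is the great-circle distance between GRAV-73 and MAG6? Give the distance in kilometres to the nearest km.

6250 km

Δφ = -43.7020°,  Δλ = 81.9030°
a = sin²(Δφ/2) + cos φ₁ cos φ₂ sin²(Δλ/2) = 0.221884
c = 2·arcsin(√a) = 0.980952 rad = 56.2044°
d = R·c = 6371.01 × 0.980952 = 6249.7 km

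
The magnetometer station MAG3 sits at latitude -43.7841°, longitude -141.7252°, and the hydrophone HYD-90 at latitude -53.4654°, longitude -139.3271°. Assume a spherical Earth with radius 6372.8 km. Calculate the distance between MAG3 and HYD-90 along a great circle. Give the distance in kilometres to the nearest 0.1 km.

1091.0 km

Δφ = -9.6813°,  Δλ = 2.3981°
a = sin²(Δφ/2) + cos φ₁ cos φ₂ sin²(Δλ/2) = 0.007309
c = 2·arcsin(√a) = 0.171194 rad = 9.8087°
d = R·c = 6372.8 × 0.171194 = 1091.0 km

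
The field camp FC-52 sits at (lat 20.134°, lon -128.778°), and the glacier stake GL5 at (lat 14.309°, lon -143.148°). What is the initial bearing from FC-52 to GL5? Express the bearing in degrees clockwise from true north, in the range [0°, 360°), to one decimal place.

Δλ = -14.3700°
y = sin Δλ · cos φ₂ = -0.240483
x = cos φ₁ sin φ₂ − sin φ₁ cos φ₂ cos Δλ = -0.091055
θ = atan2(y, x) = -110.7383° → 249.2617° (mod 360°)

249.3°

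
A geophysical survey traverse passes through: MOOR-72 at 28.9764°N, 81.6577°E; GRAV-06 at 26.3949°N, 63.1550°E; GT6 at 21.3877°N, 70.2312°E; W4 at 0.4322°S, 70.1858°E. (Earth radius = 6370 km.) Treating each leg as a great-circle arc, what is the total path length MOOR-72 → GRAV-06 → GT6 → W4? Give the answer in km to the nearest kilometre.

5177 km

MOOR-72→GRAV-06: c = 0.289177 rad, d = 1842.06 km
GRAV-06→GT6: c = 0.142734 rad, d = 909.21 km
GT6→W4: c = 0.380830 rad, d = 2425.89 km
Total = 1842.06 + 909.21 + 2425.89 = 5177.16 km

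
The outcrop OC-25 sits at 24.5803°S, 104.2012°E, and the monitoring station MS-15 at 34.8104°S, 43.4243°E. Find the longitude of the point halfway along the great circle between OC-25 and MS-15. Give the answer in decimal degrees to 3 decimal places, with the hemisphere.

Bx = cos φ₂ cos Δλ = 0.400844,  By = cos φ₂ sin Δλ = -0.716547
φₘ = atan2(sin φ₁ + sin φ₂, √((cos φ₁ + Bx)² + By²)) = -33.45722°
λₘ = λ₁ + atan2(By, cos φ₁ + Bx) = 75.52741°

75.527°E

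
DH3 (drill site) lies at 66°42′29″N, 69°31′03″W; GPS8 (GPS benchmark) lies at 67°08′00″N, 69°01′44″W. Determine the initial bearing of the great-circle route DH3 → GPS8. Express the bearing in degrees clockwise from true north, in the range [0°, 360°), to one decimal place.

24.0°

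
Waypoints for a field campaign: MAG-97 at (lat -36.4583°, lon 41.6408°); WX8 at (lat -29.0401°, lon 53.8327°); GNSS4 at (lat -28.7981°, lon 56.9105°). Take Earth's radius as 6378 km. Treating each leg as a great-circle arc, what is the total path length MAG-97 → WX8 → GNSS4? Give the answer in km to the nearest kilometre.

1708 km

MAG-97→WX8: c = 0.220580 rad, d = 1406.86 km
WX8→GNSS4: c = 0.047207 rad, d = 301.09 km
Total = 1406.86 + 301.09 = 1707.95 km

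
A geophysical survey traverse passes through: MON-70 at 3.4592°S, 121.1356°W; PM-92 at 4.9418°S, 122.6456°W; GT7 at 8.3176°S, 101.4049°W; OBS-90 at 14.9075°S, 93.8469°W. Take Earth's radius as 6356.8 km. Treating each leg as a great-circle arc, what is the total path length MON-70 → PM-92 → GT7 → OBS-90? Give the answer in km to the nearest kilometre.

3704 km

MON-70→PM-92: c = 0.036883 rad, d = 234.46 km
PM-92→GT7: c = 0.372842 rad, d = 2370.08 km
GT7→OBS-90: c = 0.172924 rad, d = 1099.24 km
Total = 234.46 + 2370.08 + 1099.24 = 3703.78 km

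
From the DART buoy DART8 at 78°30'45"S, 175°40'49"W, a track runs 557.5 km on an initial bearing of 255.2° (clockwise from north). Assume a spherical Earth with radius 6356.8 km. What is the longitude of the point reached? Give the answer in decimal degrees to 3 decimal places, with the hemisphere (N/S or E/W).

158.684°E

DART8: φ = -78.51250°, λ = -175.68028°
δ = d/R = 557.5/6356.8 = 0.087701 rad
φ₂ = arcsin(sin φ₁ cos δ + cos φ₁ sin δ cos θ)
   = arcsin(-0.97997·0.99616 + 0.19915·0.08759·-0.25545) = -78.71262°
λ₂ = λ₁ + atan2(sin θ sin δ cos φ₁, cos δ − sin φ₁ sin φ₂) = 158.68374°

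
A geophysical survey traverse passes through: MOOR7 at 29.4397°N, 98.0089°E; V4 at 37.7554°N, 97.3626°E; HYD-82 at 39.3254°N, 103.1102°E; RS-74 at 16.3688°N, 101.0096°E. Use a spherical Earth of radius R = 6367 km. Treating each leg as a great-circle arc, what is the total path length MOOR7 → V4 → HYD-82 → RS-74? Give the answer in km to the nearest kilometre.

MOOR7→V4: c = 0.145439 rad, d = 926.01 km
V4→HYD-82: c = 0.083091 rad, d = 529.04 km
HYD-82→RS-74: c = 0.401945 rad, d = 2559.18 km
Total = 926.01 + 529.04 + 2559.18 = 4014.24 km

4014 km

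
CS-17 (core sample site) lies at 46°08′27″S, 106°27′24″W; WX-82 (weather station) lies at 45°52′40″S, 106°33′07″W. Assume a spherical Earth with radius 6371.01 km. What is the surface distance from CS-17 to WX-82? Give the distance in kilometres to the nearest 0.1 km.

CS-17: φ = -46.14083°, λ = -106.45667°
WX-82: φ = -45.87778°, λ = -106.55194°
Δφ = 0.2631°,  Δλ = -0.0953°
a = sin²(Δφ/2) + cos φ₁ cos φ₂ sin²(Δλ/2) = 0.000006
c = 2·arcsin(√a) = 0.004734 rad = 0.2713°
d = R·c = 6371.01 × 0.004734 = 30.2 km

30.2 km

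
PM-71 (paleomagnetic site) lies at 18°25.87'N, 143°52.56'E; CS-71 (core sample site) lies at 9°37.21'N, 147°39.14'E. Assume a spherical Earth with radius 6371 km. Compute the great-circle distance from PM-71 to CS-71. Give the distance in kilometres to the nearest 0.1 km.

1060.9 km

PM-71: φ = +18.43117°, λ = +143.87600°
CS-71: φ = +9.62017°, λ = +147.65233°
Δφ = -8.8110°,  Δλ = 3.7763°
a = sin²(Δφ/2) + cos φ₁ cos φ₂ sin²(Δλ/2) = 0.006916
c = 2·arcsin(√a) = 0.166517 rad = 9.5407°
d = R·c = 6371 × 0.166517 = 1060.9 km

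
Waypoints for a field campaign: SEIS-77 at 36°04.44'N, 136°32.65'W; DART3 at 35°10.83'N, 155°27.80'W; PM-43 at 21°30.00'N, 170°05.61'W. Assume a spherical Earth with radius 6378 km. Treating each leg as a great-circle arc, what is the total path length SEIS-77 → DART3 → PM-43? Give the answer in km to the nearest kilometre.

3798 km

SEIS-77: φ = +36.07400°, λ = -136.54417°
DART3: φ = +35.18050°, λ = -155.46333°
PM-43: φ = +21.50000°, λ = -170.09350°
SEIS-77→DART3: c = 0.268426 rad, d = 1712.02 km
DART3→PM-43: c = 0.327117 rad, d = 2086.36 km
Total = 1712.02 + 2086.36 = 3798.37 km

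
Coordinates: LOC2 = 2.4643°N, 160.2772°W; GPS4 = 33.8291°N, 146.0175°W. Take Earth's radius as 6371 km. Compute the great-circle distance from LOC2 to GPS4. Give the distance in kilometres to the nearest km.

3789 km

Δφ = 31.3648°,  Δλ = 14.2597°
a = sin²(Δφ/2) + cos φ₁ cos φ₂ sin²(Δλ/2) = 0.085850
c = 2·arcsin(√a) = 0.594730 rad = 34.0755°
d = R·c = 6371 × 0.594730 = 3789.0 km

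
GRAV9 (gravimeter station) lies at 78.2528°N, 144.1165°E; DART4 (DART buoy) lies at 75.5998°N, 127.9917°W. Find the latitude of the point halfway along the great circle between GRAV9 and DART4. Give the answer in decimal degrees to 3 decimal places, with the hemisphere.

Bx = cos φ₂ cos Δλ = 0.009149,  By = cos φ₂ sin Δλ = 0.248525
φₘ = atan2(sin φ₁ + sin φ₂, √((cos φ₁ + Bx)² + By²)) = 80.46502°
λₘ = λ₁ + atan2(By, cos φ₁ + Bx) = -166.44771°

80.465°N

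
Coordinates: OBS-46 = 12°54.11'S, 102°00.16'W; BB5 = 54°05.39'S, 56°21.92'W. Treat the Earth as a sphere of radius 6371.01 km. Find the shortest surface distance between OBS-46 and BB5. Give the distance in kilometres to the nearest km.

OBS-46: φ = -12.90183°, λ = -102.00267°
BB5: φ = -54.08983°, λ = -56.36533°
Δφ = -41.1880°,  Δλ = 45.6373°
a = sin²(Δφ/2) + cos φ₁ cos φ₂ sin²(Δλ/2) = 0.209709
c = 2·arcsin(√a) = 0.951354 rad = 54.5086°
d = R·c = 6371.01 × 0.951354 = 6061.1 km

6061 km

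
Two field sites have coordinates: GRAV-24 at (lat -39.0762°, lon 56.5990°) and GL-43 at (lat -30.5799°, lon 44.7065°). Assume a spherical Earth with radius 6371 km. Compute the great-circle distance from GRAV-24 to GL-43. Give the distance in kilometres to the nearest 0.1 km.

Δφ = 8.4963°,  Δλ = -11.8925°
a = sin²(Δφ/2) + cos φ₁ cos φ₂ sin²(Δλ/2) = 0.012660
c = 2·arcsin(√a) = 0.225510 rad = 12.9208°
d = R·c = 6371 × 0.225510 = 1436.7 km

1436.7 km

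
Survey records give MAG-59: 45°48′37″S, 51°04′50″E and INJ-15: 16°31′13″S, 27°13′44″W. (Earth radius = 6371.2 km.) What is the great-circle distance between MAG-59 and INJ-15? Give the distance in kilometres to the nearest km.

7802 km

MAG-59: φ = -45.81028°, λ = +51.08056°
INJ-15: φ = -16.52028°, λ = -27.22889°
Δφ = 29.2900°,  Δλ = -78.3094°
a = sin²(Δφ/2) + cos φ₁ cos φ₂ sin²(Δλ/2) = 0.330350
c = 2·arcsin(√a) = 1.224624 rad = 70.1658°
d = R·c = 6371.2 × 1.224624 = 7802.3 km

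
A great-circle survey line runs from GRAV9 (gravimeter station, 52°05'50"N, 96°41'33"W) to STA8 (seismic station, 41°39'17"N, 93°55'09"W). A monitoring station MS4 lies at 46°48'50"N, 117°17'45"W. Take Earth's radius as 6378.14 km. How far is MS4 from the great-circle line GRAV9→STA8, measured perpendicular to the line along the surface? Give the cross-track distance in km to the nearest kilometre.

GRAV9: φ = +52.09722°, λ = -96.69250°
STA8: φ = +41.65472°, λ = -93.91917°
MS4: φ = +46.81389°, λ = -117.29583°
δ₁₃ = central angle GRAV9→MS4 = 0.250209 rad  (haversine)
θ₁₃ = bearing GRAV9→MS4 = 256.562°,  θ₁₂ = bearing GRAV9→STA8 = 168.678°
dₓₜ = R·arcsin(sin δ₁₃ · sin(θ₁₃ − θ₁₂)) = 6378.14·arcsin(0.24761·sin(87.884°)) = 1594.755 km
|dₓₜ| = 1594.755 km

1595 km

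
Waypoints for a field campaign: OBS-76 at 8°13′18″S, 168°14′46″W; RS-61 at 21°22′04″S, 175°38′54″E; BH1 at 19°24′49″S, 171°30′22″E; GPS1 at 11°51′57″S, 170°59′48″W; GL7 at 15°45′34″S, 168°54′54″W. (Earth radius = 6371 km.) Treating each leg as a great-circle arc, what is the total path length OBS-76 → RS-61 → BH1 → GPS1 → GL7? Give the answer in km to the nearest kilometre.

5284 km

OBS-76: φ = -8.22167°, λ = -168.24611°
RS-61: φ = -21.36778°, λ = +175.64833°
BH1: φ = -19.41361°, λ = +171.50611°
GPS1: φ = -11.86583°, λ = -170.99667°
GL7: φ = -15.75944°, λ = -168.91500°
OBS-76→RS-61: c = 0.355079 rad, d = 2262.21 km
RS-61→BH1: c = 0.075859 rad, d = 483.30 km
BH1→GPS1: c = 0.321918 rad, d = 2050.94 km
GPS1→GL7: c = 0.076565 rad, d = 487.80 km
Total = 2262.21 + 483.30 + 2050.94 + 487.80 = 5284.24 km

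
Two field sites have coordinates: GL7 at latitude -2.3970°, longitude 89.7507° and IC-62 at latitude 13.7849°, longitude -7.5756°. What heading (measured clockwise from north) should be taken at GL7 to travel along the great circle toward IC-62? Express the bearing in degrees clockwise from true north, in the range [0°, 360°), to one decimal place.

283.6°

Δλ = -97.3263°
y = sin Δλ · cos φ₂ = -0.963268
x = cos φ₁ sin φ₂ − sin φ₁ cos φ₂ cos Δλ = 0.232889
θ = atan2(y, x) = -76.4084° → 283.5916° (mod 360°)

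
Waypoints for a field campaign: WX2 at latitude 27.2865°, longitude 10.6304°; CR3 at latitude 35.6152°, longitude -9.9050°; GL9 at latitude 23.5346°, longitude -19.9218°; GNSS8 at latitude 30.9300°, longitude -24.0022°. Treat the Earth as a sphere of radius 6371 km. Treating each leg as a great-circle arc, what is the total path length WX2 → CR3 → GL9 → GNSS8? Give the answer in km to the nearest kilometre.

4721 km

WX2→CR3: c = 0.337627 rad, d = 2151.02 km
CR3→GL9: c = 0.259599 rad, d = 1653.90 km
GL9→GNSS8: c = 0.143734 rad, d = 915.73 km
Total = 2151.02 + 1653.90 + 915.73 = 4720.66 km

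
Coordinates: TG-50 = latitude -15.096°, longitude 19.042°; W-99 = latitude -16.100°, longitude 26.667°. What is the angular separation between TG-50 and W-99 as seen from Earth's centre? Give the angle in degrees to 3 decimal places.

Δφ = -1.0040°,  Δλ = 7.6250°
a = sin²(Δφ/2) + cos φ₁ cos φ₂ sin²(Δλ/2) = 0.004178
c = 2·arcsin(√a) = 0.129364 rad = 7.4120°

7.412°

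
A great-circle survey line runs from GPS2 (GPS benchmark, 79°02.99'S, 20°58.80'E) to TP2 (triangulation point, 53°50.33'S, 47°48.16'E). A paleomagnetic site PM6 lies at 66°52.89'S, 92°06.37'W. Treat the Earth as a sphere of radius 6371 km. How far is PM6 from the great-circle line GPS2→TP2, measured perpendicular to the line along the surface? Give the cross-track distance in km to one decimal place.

631.2 km

GPS2: φ = -79.04983°, λ = +20.98000°
TP2: φ = -53.83883°, λ = +47.80267°
PM6: φ = -66.88150°, λ = -92.10617°
δ₁₃ = central angle GPS2→PM6 = 0.508030 rad  (haversine)
θ₁₃ = bearing GPS2→PM6 = 227.944°,  θ₁₂ = bearing GPS2→TP2 = 36.212°
dₓₜ = R·arcsin(sin δ₁₃ · sin(θ₁₃ − θ₁₂)) = 6371·arcsin(0.48646·sin(191.732°)) = -631.197 km
|dₓₜ| = 631.197 km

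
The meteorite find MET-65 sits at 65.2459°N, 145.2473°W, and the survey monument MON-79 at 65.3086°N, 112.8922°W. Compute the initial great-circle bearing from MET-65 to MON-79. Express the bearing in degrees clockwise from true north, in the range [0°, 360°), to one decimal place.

75.0°

Δλ = 32.3551°
y = sin Δλ · cos φ₂ = 0.223555
x = cos φ₁ sin φ₂ − sin φ₁ cos φ₂ cos Δλ = 0.059989
θ = atan2(y, x) = 74.9791° → 74.9791° (mod 360°)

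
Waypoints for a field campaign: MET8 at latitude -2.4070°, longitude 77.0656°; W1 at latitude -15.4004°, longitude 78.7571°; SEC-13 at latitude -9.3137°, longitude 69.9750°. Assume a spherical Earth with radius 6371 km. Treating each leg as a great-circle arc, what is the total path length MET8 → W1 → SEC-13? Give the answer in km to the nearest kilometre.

MET8→W1: c = 0.228637 rad, d = 1456.65 km
W1→SEC-13: c = 0.183513 rad, d = 1169.16 km
Total = 1456.65 + 1169.16 = 2625.81 km

2626 km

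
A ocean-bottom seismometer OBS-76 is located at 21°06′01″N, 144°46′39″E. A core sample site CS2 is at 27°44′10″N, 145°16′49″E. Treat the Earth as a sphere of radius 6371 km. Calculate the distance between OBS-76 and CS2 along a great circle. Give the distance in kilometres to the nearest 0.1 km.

739.6 km

OBS-76: φ = +21.10028°, λ = +144.77750°
CS2: φ = +27.73611°, λ = +145.28028°
Δφ = 6.6358°,  Δλ = 0.5028°
a = sin²(Δφ/2) + cos φ₁ cos φ₂ sin²(Δλ/2) = 0.003366
c = 2·arcsin(√a) = 0.116092 rad = 6.6516°
d = R·c = 6371 × 0.116092 = 739.6 km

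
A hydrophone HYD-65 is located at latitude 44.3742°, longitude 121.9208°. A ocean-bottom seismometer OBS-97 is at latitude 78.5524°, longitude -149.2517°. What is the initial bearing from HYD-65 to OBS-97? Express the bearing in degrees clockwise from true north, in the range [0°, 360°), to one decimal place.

Δλ = 88.8275°
y = sin Δλ · cos φ₂ = 0.198430
x = cos φ₁ sin φ₂ − sin φ₁ cos φ₂ cos Δλ = 0.697728
θ = atan2(y, x) = 15.8755° → 15.8755° (mod 360°)

15.9°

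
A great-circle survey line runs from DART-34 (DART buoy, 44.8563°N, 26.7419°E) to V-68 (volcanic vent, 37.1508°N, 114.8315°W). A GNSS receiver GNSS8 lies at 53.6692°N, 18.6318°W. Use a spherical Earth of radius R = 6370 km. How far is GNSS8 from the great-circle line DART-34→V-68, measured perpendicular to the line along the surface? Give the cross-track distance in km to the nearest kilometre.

1470 km

δ₁₃ = central angle DART-34→GNSS8 = 0.529136 rad  (haversine)
θ₁₃ = bearing DART-34→GNSS8 = 303.353°,  θ₁₂ = bearing DART-34→V-68 = 330.301°
dₓₜ = R·arcsin(sin δ₁₃ · sin(θ₁₃ − θ₁₂)) = 6370·arcsin(0.50479·sin(-26.948°)) = -1470.197 km
|dₓₜ| = 1470.197 km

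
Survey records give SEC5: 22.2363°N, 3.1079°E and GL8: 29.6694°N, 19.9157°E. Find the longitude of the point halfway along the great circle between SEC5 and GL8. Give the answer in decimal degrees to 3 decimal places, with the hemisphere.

Bx = cos φ₂ cos Δλ = 0.831777,  By = cos φ₂ sin Δλ = 0.251252
φₘ = atan2(sin φ₁ + sin φ₂, √((cos φ₁ + Bx)² + By²)) = 26.19681°
λₘ = λ₁ + atan2(By, cos φ₁ + Bx) = 11.24419°

11.244°E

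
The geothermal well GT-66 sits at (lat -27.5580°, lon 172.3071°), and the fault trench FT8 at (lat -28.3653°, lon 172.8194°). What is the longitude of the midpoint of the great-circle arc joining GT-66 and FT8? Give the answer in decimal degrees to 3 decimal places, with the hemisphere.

172.562°E

Bx = cos φ₂ cos Δλ = 0.879901,  By = cos φ₂ sin Δλ = 0.007868
φₘ = atan2(sin φ₁ + sin φ₂, √((cos φ₁ + Bx)² + By²)) = -27.96189°
λₘ = λ₁ + atan2(By, cos φ₁ + Bx) = 172.56229°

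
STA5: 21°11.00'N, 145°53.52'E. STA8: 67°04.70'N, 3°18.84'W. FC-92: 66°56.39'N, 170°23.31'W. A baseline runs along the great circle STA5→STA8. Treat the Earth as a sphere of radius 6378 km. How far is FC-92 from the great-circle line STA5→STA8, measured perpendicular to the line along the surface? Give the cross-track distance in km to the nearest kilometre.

STA5: φ = +21.18333°, λ = +145.89200°
STA8: φ = +67.07833°, λ = -3.31400°
FC-92: φ = +66.93983°, λ = -170.38850°
δ₁₃ = central angle STA5→FC-92 = 0.931735 rad  (haversine)
θ₁₃ = bearing STA5→FC-92 = 19.711°,  θ₁₂ = bearing STA5→STA8 = 348.496°
dₓₜ = R·arcsin(sin δ₁₃ · sin(θ₁₃ − θ₁₂)) = 6378·arcsin(0.80266·sin(-328.785°)) = 2736.243 km
|dₓₜ| = 2736.243 km

2736 km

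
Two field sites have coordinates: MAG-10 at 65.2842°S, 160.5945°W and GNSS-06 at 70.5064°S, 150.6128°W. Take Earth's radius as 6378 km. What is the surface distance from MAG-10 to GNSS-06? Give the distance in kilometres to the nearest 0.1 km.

714.2 km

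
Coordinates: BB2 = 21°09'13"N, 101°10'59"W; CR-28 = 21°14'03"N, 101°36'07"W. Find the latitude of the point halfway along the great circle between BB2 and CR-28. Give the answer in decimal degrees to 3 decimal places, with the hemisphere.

21.194°N

BB2: φ = +21.15361°, λ = -101.18306°
CR-28: φ = +21.23417°, λ = -101.60194°
Bx = cos φ₂ cos Δλ = 0.932083,  By = cos φ₂ sin Δλ = -0.006815
φₘ = atan2(sin φ₁ + sin φ₂, √((cos φ₁ + Bx)² + By²)) = 21.19402°
λₘ = λ₁ + atan2(By, cos φ₁ + Bx) = -101.39244°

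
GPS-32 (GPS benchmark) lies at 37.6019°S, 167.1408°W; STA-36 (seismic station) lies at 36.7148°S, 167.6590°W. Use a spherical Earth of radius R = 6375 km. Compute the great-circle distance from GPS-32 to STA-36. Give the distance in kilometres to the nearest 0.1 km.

108.9 km

Δφ = 0.8871°,  Δλ = -0.5182°
a = sin²(Δφ/2) + cos φ₁ cos φ₂ sin²(Δλ/2) = 0.000073
c = 2·arcsin(√a) = 0.017078 rad = 0.9785°
d = R·c = 6375 × 0.017078 = 108.9 km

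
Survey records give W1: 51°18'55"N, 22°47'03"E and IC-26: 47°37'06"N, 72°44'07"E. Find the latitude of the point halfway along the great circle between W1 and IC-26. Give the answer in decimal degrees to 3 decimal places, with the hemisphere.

W1: φ = +51.31528°, λ = +22.78417°
IC-26: φ = +47.61833°, λ = +72.73528°
Bx = cos φ₂ cos Δλ = 0.433722,  By = cos φ₂ sin Δλ = 0.515995
φₘ = atan2(sin φ₁ + sin φ₂, √((cos φ₁ + Bx)² + By²)) = 52.21564°
λₘ = λ₁ + atan2(By, cos φ₁ + Bx) = 48.76688°

52.216°N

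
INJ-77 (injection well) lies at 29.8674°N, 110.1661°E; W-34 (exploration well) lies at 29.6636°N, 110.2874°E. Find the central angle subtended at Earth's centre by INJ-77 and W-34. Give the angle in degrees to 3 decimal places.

0.229°

Δφ = -0.2038°,  Δλ = 0.1213°
a = sin²(Δφ/2) + cos φ₁ cos φ₂ sin²(Δλ/2) = 0.000004
c = 2·arcsin(√a) = 0.004004 rad = 0.2294°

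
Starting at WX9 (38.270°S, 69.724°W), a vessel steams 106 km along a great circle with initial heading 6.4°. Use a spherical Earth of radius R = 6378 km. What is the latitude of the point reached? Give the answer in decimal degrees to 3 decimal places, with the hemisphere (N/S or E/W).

δ = d/R = 106/6378 = 0.016620 rad
φ₂ = arcsin(sin φ₁ cos δ + cos φ₁ sin δ cos θ)
   = arcsin(-0.61937·0.99986 + 0.78510·0.01662·0.99377) = -37.32362°
λ₂ = λ₁ + atan2(sin θ sin δ cos φ₁, cos δ − sin φ₁ sin φ₂) = -69.59053°

37.324°S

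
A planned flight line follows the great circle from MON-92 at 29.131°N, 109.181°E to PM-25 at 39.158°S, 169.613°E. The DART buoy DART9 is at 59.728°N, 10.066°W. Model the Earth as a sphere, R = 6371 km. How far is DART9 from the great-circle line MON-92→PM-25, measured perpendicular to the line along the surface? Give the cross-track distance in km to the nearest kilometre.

δ₁₃ = central angle MON-92→DART9 = 1.364038 rad  (haversine)
θ₁₃ = bearing MON-92→DART9 = 333.294°,  θ₁₂ = bearing MON-92→PM-25 = 137.571°
dₓₜ = R·arcsin(sin δ₁₃ · sin(θ₁₃ − θ₁₂)) = 6371·arcsin(0.97870·sin(195.722°)) = -1710.079 km
|dₓₜ| = 1710.079 km

1710 km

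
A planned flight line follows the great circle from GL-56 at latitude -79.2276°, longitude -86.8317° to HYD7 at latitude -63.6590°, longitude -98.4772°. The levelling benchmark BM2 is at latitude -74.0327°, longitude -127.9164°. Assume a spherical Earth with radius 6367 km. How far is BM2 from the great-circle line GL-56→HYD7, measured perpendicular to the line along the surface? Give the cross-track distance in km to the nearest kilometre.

1043 km

δ₁₃ = central angle GL-56→BM2 = 0.183393 rad  (haversine)
θ₁₃ = bearing GL-56→BM2 = 277.560°,  θ₁₂ = bearing GL-56→HYD7 = 340.952°
dₓₜ = R·arcsin(sin δ₁₃ · sin(θ₁₃ − θ₁₂)) = 6367·arcsin(0.18237·sin(-63.392°)) = -1042.811 km
|dₓₜ| = 1042.811 km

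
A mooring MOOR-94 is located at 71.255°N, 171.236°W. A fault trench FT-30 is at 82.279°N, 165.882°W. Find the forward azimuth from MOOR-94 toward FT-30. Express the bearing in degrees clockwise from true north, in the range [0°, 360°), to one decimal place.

3.7°

Δλ = 5.3540°
y = sin Δλ · cos φ₂ = 0.012536
x = cos φ₁ sin φ₂ − sin φ₁ cos φ₂ cos Δλ = 0.191775
θ = atan2(y, x) = 3.7400° → 3.7400° (mod 360°)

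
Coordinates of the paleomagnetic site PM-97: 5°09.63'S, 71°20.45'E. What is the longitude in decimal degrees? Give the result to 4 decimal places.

71° + 20.45′/60 = 71 + 0.34083 = 71.3408°

71.3408°E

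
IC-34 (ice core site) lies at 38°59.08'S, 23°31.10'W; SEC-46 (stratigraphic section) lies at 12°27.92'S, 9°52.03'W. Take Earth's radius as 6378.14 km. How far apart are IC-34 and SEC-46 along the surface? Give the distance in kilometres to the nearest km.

3245 km

IC-34: φ = -38.98467°, λ = -23.51833°
SEC-46: φ = -12.46533°, λ = -9.86717°
Δφ = 26.5193°,  Δλ = 13.6512°
a = sin²(Δφ/2) + cos φ₁ cos φ₂ sin²(Δλ/2) = 0.063329
c = 2·arcsin(√a) = 0.508773 rad = 29.1506°
d = R·c = 6378.14 × 0.508773 = 3245.0 km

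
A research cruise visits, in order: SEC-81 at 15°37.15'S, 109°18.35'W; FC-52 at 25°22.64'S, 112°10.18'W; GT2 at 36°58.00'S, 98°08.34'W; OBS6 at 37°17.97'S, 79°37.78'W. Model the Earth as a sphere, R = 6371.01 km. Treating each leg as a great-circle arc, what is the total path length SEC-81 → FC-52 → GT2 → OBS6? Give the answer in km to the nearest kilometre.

SEC-81: φ = -15.61917°, λ = -109.30583°
FC-52: φ = -25.37733°, λ = -112.16967°
GT2: φ = -36.96667°, λ = -98.13900°
OBS6: φ = -37.29950°, λ = -79.62967°
SEC-81→FC-52: c = 0.176609 rad, d = 1125.18 km
FC-52→GT2: c = 0.290587 rad, d = 1851.33 km
GT2→OBS6: c = 0.257200 rad, d = 1638.62 km
Total = 1125.18 + 1851.33 + 1638.62 = 4615.13 km

4615 km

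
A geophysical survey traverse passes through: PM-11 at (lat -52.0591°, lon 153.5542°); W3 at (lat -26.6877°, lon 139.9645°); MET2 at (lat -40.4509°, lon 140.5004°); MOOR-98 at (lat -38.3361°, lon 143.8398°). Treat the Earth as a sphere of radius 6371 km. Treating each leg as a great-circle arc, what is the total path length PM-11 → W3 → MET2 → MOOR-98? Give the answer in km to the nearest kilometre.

PM-11→W3: c = 0.477450 rad, d = 3041.84 km
W3→MET2: c = 0.240338 rad, d = 1531.19 km
MET2→MOOR-98: c = 0.058225 rad, d = 370.95 km
Total = 3041.84 + 1531.19 + 370.95 = 4943.99 km

4944 km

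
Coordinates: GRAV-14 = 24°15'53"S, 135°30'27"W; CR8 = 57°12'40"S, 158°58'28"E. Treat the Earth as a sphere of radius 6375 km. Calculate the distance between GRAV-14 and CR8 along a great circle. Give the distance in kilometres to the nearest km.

6301 km

GRAV-14: φ = -24.26472°, λ = -135.50750°
CR8: φ = -57.21111°, λ = +158.97444°
Δφ = -32.9464°,  Δλ = -65.5181°
a = sin²(Δφ/2) + cos φ₁ cos φ₂ sin²(Δλ/2) = 0.224965
c = 2·arcsin(√a) = 0.988348 rad = 56.6282°
d = R·c = 6375 × 0.988348 = 6300.7 km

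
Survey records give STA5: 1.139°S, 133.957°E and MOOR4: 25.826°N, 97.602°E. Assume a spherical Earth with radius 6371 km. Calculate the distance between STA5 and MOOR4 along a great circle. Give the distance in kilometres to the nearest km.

Δφ = 26.9650°,  Δλ = -36.3550°
a = sin²(Δφ/2) + cos φ₁ cos φ₂ sin²(Δλ/2) = 0.141941
c = 2·arcsin(√a) = 0.772571 rad = 44.2651°
d = R·c = 6371 × 0.772571 = 4922.1 km

4922 km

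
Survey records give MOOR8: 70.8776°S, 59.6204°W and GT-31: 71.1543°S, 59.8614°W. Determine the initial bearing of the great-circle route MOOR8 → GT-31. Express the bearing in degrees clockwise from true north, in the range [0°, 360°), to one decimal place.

195.7°

Δλ = -0.2410°
y = sin Δλ · cos φ₂ = -0.001359
x = cos φ₁ sin φ₂ − sin φ₁ cos φ₂ cos Δλ = -0.004832
θ = atan2(y, x) = -164.2947° → 195.7053° (mod 360°)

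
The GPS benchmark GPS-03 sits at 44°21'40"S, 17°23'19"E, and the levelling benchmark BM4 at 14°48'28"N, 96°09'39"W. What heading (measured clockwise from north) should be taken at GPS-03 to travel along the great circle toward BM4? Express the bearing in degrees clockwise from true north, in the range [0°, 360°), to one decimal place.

264.4°

GPS-03: φ = -44.36111°, λ = +17.38861°
BM4: φ = +14.80778°, λ = -96.16083°
Δλ = -113.5494°
y = sin Δλ · cos φ₂ = -0.886270
x = cos φ₁ sin φ₂ − sin φ₁ cos φ₂ cos Δλ = -0.087348
θ = atan2(y, x) = -95.6287° → 264.3713° (mod 360°)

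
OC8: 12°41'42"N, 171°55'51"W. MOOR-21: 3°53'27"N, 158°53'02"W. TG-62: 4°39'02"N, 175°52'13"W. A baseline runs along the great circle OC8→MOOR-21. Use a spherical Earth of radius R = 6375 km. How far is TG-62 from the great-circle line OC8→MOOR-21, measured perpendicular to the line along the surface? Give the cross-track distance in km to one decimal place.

OC8: φ = +12.69500°, λ = -171.93083°
MOOR-21: φ = +3.89083°, λ = -158.88389°
TG-62: φ = +4.65056°, λ = -175.87028°
δ₁₃ = central angle OC8→TG-62 = 0.155963 rad  (haversine)
θ₁₃ = bearing OC8→TG-62 = 206.157°,  θ₁₂ = bearing OC8→MOOR-21 = 123.202°
dₓₜ = R·arcsin(sin δ₁₃ · sin(θ₁₃ − θ₁₂)) = 6375·arcsin(0.15533·sin(82.955°)) = 986.698 km
|dₓₜ| = 986.698 km

986.7 km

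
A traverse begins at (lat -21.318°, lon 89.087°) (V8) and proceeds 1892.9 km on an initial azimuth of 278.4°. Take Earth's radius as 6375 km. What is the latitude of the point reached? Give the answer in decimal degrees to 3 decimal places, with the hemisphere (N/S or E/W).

17.928°S

δ = d/R = 1892.9/6375 = 0.296925 rad
φ₂ = arcsin(sin φ₁ cos δ + cos φ₁ sin δ cos θ)
   = arcsin(-0.36354·0.95624 + 0.93158·0.29258·0.14608) = -17.92782°
λ₂ = λ₁ + atan2(sin θ sin δ cos φ₁, cos δ − sin φ₁ sin φ₂) = 71.37612°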